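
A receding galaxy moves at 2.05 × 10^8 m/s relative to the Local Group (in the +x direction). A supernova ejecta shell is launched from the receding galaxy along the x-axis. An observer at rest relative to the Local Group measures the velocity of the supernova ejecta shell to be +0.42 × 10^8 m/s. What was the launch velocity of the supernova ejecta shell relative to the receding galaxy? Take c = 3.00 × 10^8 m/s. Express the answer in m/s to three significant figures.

-1.80 × 10^8 m/s

v = 0.683c, u = 0.140c.
Invert the composition law: u' = (u − v)/(1 − uv/c²).
u' = (0.140 − 0.683) / (1 − (0.140)(0.683)) = -0.5433/0.9043 = -0.6008.
u' = -0.6008 × 3.00 × 10^8 m/s.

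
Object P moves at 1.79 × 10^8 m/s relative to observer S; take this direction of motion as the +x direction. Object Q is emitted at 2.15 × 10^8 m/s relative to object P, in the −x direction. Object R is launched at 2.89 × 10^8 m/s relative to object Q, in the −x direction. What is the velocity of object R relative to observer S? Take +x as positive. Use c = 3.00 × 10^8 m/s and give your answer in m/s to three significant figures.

-2.93 × 10^8 m/s

Apply u = (u' + v)/(1 + u'v/c²) successively, working outward toward observer S.
(Dividing each given speed by c = 3.00 × 10^8 m/s to work in units of c.)
Start: velocity of object P relative to observer S = 0.5967c.
Compose with object Q (u' = -0.717 in object P frame): u_1 = (-0.717 + 0.597) / (1 + (-0.717)·0.597) = -0.1200/0.5724 = -0.2096.
Compose with object R (u' = -0.963 in object Q frame): u_2 = (-0.963 + (-0.210)) / (1 + (-0.963)·(-0.210)) = -1.1730/1.2020 = -0.9759.
So u = -0.9759 × 3.00 × 10^8 m/s.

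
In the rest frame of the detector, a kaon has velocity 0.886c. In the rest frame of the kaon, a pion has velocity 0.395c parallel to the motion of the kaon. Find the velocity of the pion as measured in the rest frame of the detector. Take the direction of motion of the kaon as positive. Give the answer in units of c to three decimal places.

0.949c

With v = 0.886 and u' = 0.395 (in units of c),
u = (u' + v)/(1 + u'v/c²):
u = (0.395 + 0.886) / (1 + 0.395·0.886) = 1.2810/1.3500 = 0.9489
(Galilean addition would give +1.281c, exceeding c.)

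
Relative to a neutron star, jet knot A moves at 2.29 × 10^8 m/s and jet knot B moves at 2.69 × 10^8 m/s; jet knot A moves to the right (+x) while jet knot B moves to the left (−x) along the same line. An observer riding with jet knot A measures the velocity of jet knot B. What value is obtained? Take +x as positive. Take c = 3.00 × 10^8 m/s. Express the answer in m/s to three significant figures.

β_A = 0.763, β_B = -0.897 (dividing each by c = 3.00 × 10^8 m/s).
Transform to A's frame with the inverse velocity-addition law: u' = (u − v)/(1 − uv/c²), taking u = β_B and v = β_A.
u' = (-0.897 − 0.763) / (1 − (0.763)(-0.897)) = -1.6600/1.6845 = -0.9855.
u' = -0.9855 × 3.00 × 10^8 m/s.

-2.96 × 10^8 m/s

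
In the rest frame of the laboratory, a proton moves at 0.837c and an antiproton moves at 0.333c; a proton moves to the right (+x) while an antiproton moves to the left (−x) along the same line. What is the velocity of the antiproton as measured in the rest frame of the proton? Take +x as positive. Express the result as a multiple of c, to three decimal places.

β_A = 0.837, β_B = -0.333.
Transform to A's frame with the inverse velocity-addition law: u' = (u − v)/(1 − uv/c²), taking u = β_B and v = β_A.
u' = (-0.333 − 0.837) / (1 − (0.837)(-0.333)) = -1.1700/1.2787 = -0.9150.

-0.915c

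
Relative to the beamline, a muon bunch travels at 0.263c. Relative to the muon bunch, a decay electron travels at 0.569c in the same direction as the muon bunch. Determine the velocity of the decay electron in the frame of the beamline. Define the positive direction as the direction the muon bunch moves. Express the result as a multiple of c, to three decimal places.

With v = 0.263 and u' = 0.569 (in units of c),
u = (u' + v)/(1 + u'v/c²):
u = (0.569 + 0.263) / (1 + 0.569·0.263) = 0.8320/1.1496 = 0.7237

0.724c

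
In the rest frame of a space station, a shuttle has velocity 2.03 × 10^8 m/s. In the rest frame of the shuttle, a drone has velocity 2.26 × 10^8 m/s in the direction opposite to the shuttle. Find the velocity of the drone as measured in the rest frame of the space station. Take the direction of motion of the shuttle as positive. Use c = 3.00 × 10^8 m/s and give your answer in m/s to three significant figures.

-4.69 × 10^7 m/s

In units of c (dividing by 3.00 × 10^8 m/s): v = 0.677, u' = -0.753.
u = (u' + v)/(1 + u'v/c²):
u = (-0.753 + 0.677) / (1 + (-0.753)·0.677) = -0.0767/0.4902 = -0.1564
(Galilean addition would give -0.077c.)
Converting back: u = -0.1564 × 3.00 × 10^8 m/s.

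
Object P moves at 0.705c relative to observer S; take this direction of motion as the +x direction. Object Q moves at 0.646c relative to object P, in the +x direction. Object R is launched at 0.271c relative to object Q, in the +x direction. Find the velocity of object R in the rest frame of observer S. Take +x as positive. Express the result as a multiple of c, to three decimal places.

Apply u = (u' + v)/(1 + u'v/c²) successively, working outward toward observer S.
Start: velocity of object P relative to observer S = 0.7050c.
Compose with object Q (u' = 0.646 in object P frame): u_1 = (0.646 + 0.705) / (1 + 0.646·0.705) = 1.3510/1.4554 = 0.9282.
Compose with object R (u' = 0.271 in object Q frame): u_2 = (0.271 + 0.928) / (1 + 0.271·0.928) = 1.1992/1.2516 = 0.9582.

0.958c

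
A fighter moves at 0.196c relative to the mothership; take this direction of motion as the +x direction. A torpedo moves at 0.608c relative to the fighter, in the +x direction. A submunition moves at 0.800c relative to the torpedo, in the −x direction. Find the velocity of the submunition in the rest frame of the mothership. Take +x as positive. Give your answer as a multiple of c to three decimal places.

Apply u = (u' + v)/(1 + u'v/c²) successively, working outward toward the mothership.
Start: velocity of the fighter relative to the mothership = 0.1960c.
Compose with the torpedo (u' = 0.608 in the fighter frame): u_1 = (0.608 + 0.196) / (1 + 0.608·0.196) = 0.8040/1.1192 = 0.7184.
Compose with the submunition (u' = -0.800 in the torpedo frame): u_2 = (-0.800 + 0.718) / (1 + (-0.800)·0.718) = -0.0816/0.4253 = -0.1919.

-0.192c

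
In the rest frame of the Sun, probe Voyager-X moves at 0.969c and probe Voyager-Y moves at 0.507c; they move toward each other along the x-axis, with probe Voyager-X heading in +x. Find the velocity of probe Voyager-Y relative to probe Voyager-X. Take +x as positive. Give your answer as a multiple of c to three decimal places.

β_A = 0.969, β_B = -0.507.
Transform to A's frame with the inverse velocity-addition law: u' = (u − v)/(1 − uv/c²), taking u = β_B and v = β_A.
u' = (-0.507 − 0.969) / (1 − (0.969)(-0.507)) = -1.4760/1.4913 = -0.9898.

-0.990c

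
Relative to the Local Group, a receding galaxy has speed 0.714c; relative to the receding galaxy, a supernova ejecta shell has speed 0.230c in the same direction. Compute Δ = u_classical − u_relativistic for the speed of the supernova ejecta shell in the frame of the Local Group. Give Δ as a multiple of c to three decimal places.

Δ = 0.133c

Galilean: u_cl = 0.230 + 0.714 = 0.9440.
Relativistic: u_rel = (0.230 + 0.714) / (1 + 0.230·0.714) = 0.9440/1.1642 = 0.8108.
Δ = 0.9440 − 0.8108 = 0.1332.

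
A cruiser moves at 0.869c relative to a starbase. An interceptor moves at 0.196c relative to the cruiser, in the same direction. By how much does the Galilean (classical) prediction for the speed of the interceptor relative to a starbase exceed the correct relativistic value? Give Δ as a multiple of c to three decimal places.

Galilean: u_cl = 0.196 + 0.869 = 1.0650.
Relativistic: u_rel = (0.196 + 0.869) / (1 + 0.196·0.869) = 1.0650/1.1703 = 0.9100.
Δ = 1.0650 − 0.9100 = 0.1550.
(The classical prediction exceeds c; the relativistic result does not.)

Δ = 0.155c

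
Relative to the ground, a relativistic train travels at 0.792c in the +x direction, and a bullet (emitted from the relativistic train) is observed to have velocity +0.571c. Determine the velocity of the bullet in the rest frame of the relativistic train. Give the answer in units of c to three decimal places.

Invert the composition law: u' = (u − v)/(1 − uv/c²).
u' = (0.571 − 0.792) / (1 − (0.571)(0.792)) = -0.2210/0.5478 = -0.4035.

-0.403c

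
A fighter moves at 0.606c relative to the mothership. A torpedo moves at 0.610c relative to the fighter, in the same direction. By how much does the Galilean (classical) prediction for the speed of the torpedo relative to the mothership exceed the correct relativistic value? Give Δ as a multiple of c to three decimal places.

Galilean: u_cl = 0.610 + 0.606 = 1.2160.
Relativistic: u_rel = (0.610 + 0.606) / (1 + 0.610·0.606) = 1.2160/1.3697 = 0.8878.
Δ = 1.2160 − 0.8878 = 0.3282.
(The classical prediction exceeds c; the relativistic result does not.)

Δ = 0.328c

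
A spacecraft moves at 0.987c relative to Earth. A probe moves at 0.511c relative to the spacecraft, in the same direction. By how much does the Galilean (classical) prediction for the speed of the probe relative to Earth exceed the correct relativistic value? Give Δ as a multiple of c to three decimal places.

Galilean: u_cl = 0.511 + 0.987 = 1.4980.
Relativistic: u_rel = (0.511 + 0.987) / (1 + 0.511·0.987) = 1.4980/1.5044 = 0.9958.
Δ = 1.4980 − 0.9958 = 0.5022.
(The classical prediction exceeds c; the relativistic result does not.)

Δ = 0.502c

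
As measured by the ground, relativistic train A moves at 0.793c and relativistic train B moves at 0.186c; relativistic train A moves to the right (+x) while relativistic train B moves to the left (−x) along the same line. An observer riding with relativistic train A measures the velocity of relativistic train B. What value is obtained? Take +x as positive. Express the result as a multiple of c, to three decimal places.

β_A = 0.793, β_B = -0.186.
Transform to A's frame with the inverse velocity-addition law: u' = (u − v)/(1 − uv/c²), taking u = β_B and v = β_A.
u' = (-0.186 − 0.793) / (1 − (0.793)(-0.186)) = -0.9790/1.1475 = -0.8532.

-0.853c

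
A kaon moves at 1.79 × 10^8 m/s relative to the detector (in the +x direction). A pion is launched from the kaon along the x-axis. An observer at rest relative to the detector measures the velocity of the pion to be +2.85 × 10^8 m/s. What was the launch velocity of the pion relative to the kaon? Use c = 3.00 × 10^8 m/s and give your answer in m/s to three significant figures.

v = 0.597c, u = 0.950c.
Invert the composition law: u' = (u − v)/(1 − uv/c²).
u' = (0.950 − 0.597) / (1 − (0.950)(0.597)) = 0.3533/0.4332 = 0.8157.
u' = 0.8157 × 3.00 × 10^8 m/s.

+2.45 × 10^8 m/s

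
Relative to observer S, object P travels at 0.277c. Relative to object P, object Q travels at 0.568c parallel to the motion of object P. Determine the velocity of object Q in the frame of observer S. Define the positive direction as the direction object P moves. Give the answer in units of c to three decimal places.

With v = 0.277 and u' = 0.568 (in units of c),
u = (u' + v)/(1 + u'v/c²):
u = (0.568 + 0.277) / (1 + 0.568·0.277) = 0.8450/1.1573 = 0.7301

0.730c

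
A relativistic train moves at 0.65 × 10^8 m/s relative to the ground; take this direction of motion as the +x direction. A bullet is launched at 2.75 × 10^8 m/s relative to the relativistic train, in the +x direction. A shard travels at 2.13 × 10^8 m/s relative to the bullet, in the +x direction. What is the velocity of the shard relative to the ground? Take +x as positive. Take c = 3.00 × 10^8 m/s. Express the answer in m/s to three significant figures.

Apply u = (u' + v)/(1 + u'v/c²) successively, working outward toward the ground.
(Dividing each given speed by c = 3.00 × 10^8 m/s to work in units of c.)
Start: velocity of the relativistic train relative to the ground = 0.2167c.
Compose with the bullet (u' = 0.917 in the relativistic train frame): u_1 = (0.917 + 0.217) / (1 + 0.917·0.217) = 1.1333/1.1986 = 0.9455.
Compose with the shard (u' = 0.710 in the bullet frame): u_2 = (0.710 + 0.946) / (1 + 0.710·0.946) = 1.6555/1.6713 = 0.9906.
So u = 0.9906 × 3.00 × 10^8 m/s.

2.97 × 10^8 m/s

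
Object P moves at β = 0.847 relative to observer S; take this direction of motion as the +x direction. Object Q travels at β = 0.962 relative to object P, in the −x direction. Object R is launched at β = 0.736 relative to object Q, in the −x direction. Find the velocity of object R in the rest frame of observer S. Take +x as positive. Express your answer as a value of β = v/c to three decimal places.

Apply u = (u' + v)/(1 + u'v/c²) successively, working outward toward observer S.
Start: velocity of object P relative to observer S = 0.8470c.
Compose with object Q (u' = -0.962 in object P frame): u_1 = (-0.962 + 0.847) / (1 + (-0.962)·0.847) = -0.1150/0.1852 = -0.6210.
Compose with object R (u' = -0.736 in object Q frame): u_2 = (-0.736 + (-0.621)) / (1 + (-0.736)·(-0.621)) = -1.3570/1.4571 = -0.9313.

β = -0.931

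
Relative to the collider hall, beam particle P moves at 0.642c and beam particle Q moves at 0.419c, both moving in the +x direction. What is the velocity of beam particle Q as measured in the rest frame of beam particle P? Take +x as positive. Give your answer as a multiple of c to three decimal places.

β_A = 0.642, β_B = 0.419.
Transform to A's frame with the inverse velocity-addition law: u' = (u − v)/(1 − uv/c²), taking u = β_B and v = β_A.
u' = (0.419 − 0.642) / (1 − (0.642)(0.419)) = -0.2230/0.7310 = -0.3051.

-0.305c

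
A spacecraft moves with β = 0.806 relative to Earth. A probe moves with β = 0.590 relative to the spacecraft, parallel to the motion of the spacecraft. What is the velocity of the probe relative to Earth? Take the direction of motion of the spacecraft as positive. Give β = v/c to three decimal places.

β = 0.946

With v = 0.806 and u' = 0.590 (in units of c),
u = (u' + v)/(1 + u'v/c²):
u = (0.590 + 0.806) / (1 + 0.590·0.806) = 1.3960/1.4755 = 0.9461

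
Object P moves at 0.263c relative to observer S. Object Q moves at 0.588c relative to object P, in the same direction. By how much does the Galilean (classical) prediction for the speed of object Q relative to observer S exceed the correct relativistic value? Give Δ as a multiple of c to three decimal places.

Δ = 0.114c

Galilean: u_cl = 0.588 + 0.263 = 0.8510.
Relativistic: u_rel = (0.588 + 0.263) / (1 + 0.588·0.263) = 0.8510/1.1546 = 0.7370.
Δ = 0.8510 − 0.7370 = 0.1140.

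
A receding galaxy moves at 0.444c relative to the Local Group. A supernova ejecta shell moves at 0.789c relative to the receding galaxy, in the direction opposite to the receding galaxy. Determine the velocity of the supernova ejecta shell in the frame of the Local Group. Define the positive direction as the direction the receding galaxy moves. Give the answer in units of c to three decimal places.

With v = 0.444 and u' = -0.789 (in units of c),
u = (u' + v)/(1 + u'v/c²):
u = (-0.789 + 0.444) / (1 + (-0.789)·0.444) = -0.3450/0.6497 = -0.5310

-0.531c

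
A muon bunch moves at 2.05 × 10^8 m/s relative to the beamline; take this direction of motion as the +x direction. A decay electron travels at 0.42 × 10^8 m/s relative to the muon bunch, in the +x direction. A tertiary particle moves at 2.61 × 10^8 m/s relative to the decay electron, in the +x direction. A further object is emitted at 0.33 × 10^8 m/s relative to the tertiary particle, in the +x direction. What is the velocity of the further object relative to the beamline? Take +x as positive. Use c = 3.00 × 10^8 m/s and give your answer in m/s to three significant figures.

2.95 × 10^8 m/s

Apply u = (u' + v)/(1 + u'v/c²) successively, working outward toward the beamline.
(Dividing each given speed by c = 3.00 × 10^8 m/s to work in units of c.)
Start: velocity of the muon bunch relative to the beamline = 0.6833c.
Compose with the decay electron (u' = 0.140 in the muon bunch frame): u_1 = (0.140 + 0.683) / (1 + 0.140·0.683) = 0.8233/1.0957 = 0.7514.
Compose with the tertiary particle (u' = 0.870 in the decay electron frame): u_2 = (0.870 + 0.751) / (1 + 0.870·0.751) = 1.6214/1.6538 = 0.9805.
Compose with the further object (u' = 0.110 in the tertiary particle frame): u_3 = (0.110 + 0.980) / (1 + 0.110·0.980) = 1.0905/1.1079 = 0.9843.
So u = 0.9843 × 3.00 × 10^8 m/s.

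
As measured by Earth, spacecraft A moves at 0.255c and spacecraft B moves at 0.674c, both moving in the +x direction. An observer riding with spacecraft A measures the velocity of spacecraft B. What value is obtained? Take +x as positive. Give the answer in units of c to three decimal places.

β_A = 0.255, β_B = 0.674.
Transform to A's frame with the inverse velocity-addition law: u' = (u − v)/(1 − uv/c²), taking u = β_B and v = β_A.
u' = (0.674 − 0.255) / (1 − (0.255)(0.674)) = 0.4190/0.8281 = 0.5060.

+0.506c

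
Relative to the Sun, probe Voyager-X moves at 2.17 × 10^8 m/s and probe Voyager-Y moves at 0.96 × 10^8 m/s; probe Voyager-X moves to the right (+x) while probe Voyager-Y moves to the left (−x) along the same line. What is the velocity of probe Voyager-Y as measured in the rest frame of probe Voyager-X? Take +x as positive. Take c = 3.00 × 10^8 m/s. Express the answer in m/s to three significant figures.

-2.54 × 10^8 m/s

β_A = 0.723, β_B = -0.320 (dividing each by c = 3.00 × 10^8 m/s).
Transform to A's frame with the inverse velocity-addition law: u' = (u − v)/(1 − uv/c²), taking u = β_B and v = β_A.
u' = (-0.320 − 0.723) / (1 − (0.723)(-0.320)) = -1.0433/1.2315 = -0.8472.
u' = -0.8472 × 3.00 × 10^8 m/s.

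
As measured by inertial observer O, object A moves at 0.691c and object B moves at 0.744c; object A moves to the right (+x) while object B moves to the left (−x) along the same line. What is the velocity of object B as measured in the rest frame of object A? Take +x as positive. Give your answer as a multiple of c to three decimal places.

-0.948c

β_A = 0.691, β_B = -0.744.
Transform to A's frame with the inverse velocity-addition law: u' = (u − v)/(1 − uv/c²), taking u = β_B and v = β_A.
u' = (-0.744 − 0.691) / (1 − (0.691)(-0.744)) = -1.4350/1.5141 = -0.9478.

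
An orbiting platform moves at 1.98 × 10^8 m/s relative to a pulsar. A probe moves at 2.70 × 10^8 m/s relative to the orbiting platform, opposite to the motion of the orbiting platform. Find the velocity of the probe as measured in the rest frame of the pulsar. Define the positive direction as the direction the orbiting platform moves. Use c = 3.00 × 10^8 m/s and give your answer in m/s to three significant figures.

In units of c (dividing by 3.00 × 10^8 m/s): v = 0.660, u' = -0.900.
u = (u' + v)/(1 + u'v/c²):
u = (-0.900 + 0.660) / (1 + (-0.900)·0.660) = -0.2400/0.4060 = -0.5911
(Galilean addition would give -0.240c.)
Converting back: u = -0.5911 × 3.00 × 10^8 m/s.

-1.77 × 10^8 m/s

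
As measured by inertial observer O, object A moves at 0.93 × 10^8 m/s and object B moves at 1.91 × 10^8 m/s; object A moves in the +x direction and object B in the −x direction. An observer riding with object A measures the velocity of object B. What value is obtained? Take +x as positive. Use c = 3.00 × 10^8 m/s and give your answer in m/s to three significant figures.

-2.37 × 10^8 m/s

β_A = 0.310, β_B = -0.637 (dividing each by c = 3.00 × 10^8 m/s).
Transform to A's frame with the inverse velocity-addition law: u' = (u − v)/(1 − uv/c²), taking u = β_B and v = β_A.
u' = (-0.637 − 0.310) / (1 − (0.310)(-0.637)) = -0.9467/1.1974 = -0.7906.
u' = -0.7906 × 3.00 × 10^8 m/s.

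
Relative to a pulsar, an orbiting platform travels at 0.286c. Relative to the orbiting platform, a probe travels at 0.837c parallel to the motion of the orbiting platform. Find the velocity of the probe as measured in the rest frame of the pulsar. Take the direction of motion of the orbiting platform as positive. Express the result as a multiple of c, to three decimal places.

0.906c

With v = 0.286 and u' = 0.837 (in units of c),
u = (u' + v)/(1 + u'v/c²):
u = (0.837 + 0.286) / (1 + 0.837·0.286) = 1.1230/1.2394 = 0.9061
(Galilean addition would give +1.123c, exceeding c.)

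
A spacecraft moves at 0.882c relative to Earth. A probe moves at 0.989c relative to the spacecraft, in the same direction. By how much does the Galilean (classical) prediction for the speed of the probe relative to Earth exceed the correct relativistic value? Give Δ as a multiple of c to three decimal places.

Δ = 0.872c

Galilean: u_cl = 0.989 + 0.882 = 1.8710.
Relativistic: u_rel = (0.989 + 0.882) / (1 + 0.989·0.882) = 1.8710/1.8723 = 0.9993.
Δ = 1.8710 − 0.9993 = 0.8717.
(The classical prediction exceeds c; the relativistic result does not.)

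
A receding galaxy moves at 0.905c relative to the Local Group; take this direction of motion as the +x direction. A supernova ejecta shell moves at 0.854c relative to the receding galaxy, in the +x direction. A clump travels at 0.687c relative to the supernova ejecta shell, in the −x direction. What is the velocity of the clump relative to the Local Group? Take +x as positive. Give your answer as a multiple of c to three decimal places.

+0.959c

Apply u = (u' + v)/(1 + u'v/c²) successively, working outward toward the Local Group.
Start: velocity of the receding galaxy relative to the Local Group = 0.9050c.
Compose with the supernova ejecta shell (u' = 0.854 in the receding galaxy frame): u_1 = (0.854 + 0.905) / (1 + 0.854·0.905) = 1.7590/1.7729 = 0.9922.
Compose with the clump (u' = -0.687 in the supernova ejecta shell frame): u_2 = (-0.687 + 0.992) / (1 + (-0.687)·0.992) = 0.3052/0.3184 = 0.9585.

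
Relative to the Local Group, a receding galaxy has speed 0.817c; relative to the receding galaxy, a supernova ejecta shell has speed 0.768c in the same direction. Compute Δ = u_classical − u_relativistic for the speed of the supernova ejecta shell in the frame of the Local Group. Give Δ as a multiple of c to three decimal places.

Δ = 0.611c

Galilean: u_cl = 0.768 + 0.817 = 1.5850.
Relativistic: u_rel = (0.768 + 0.817) / (1 + 0.768·0.817) = 1.5850/1.6275 = 0.9739.
Δ = 1.5850 − 0.9739 = 0.6111.
(The classical prediction exceeds c; the relativistic result does not.)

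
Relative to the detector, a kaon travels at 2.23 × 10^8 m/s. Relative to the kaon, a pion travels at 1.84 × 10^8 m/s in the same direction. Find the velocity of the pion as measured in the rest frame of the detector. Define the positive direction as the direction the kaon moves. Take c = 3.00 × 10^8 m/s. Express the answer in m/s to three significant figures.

2.80 × 10^8 m/s

In units of c (dividing by 3.00 × 10^8 m/s): v = 0.743, u' = 0.613.
u = (u' + v)/(1 + u'v/c²):
u = (0.613 + 0.743) / (1 + 0.613·0.743) = 1.3567/1.4559 = 0.9318
Converting back: u = 0.9318 × 3.00 × 10^8 m/s.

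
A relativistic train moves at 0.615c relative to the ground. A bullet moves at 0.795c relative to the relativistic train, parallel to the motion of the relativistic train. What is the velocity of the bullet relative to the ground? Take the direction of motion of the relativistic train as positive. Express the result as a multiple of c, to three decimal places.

0.947c

With v = 0.615 and u' = 0.795 (in units of c),
u = (u' + v)/(1 + u'v/c²):
u = (0.795 + 0.615) / (1 + 0.795·0.615) = 1.4100/1.4889 = 0.9470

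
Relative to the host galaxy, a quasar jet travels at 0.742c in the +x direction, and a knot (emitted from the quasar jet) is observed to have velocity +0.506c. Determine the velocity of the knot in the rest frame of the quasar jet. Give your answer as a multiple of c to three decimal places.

-0.378c

Invert the composition law: u' = (u − v)/(1 − uv/c²).
u' = (0.506 − 0.742) / (1 − (0.506)(0.742)) = -0.2360/0.6245 = -0.3779.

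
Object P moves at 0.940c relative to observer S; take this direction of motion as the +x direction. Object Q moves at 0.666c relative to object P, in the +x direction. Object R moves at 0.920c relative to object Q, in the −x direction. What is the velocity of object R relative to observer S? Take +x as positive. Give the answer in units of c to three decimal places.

+0.741c

Apply u = (u' + v)/(1 + u'v/c²) successively, working outward toward observer S.
Start: velocity of object P relative to observer S = 0.9400c.
Compose with object Q (u' = 0.666 in object P frame): u_1 = (0.666 + 0.940) / (1 + 0.666·0.940) = 1.6060/1.6260 = 0.9877.
Compose with object R (u' = -0.920 in object Q frame): u_2 = (-0.920 + 0.988) / (1 + (-0.920)·0.988) = 0.0677/0.0913 = 0.7409.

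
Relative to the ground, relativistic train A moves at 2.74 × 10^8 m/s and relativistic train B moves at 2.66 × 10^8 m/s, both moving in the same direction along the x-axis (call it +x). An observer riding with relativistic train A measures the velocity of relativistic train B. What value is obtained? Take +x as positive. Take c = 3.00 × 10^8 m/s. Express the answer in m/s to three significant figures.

β_A = 0.913, β_B = 0.887 (dividing each by c = 3.00 × 10^8 m/s).
Transform to A's frame with the inverse velocity-addition law: u' = (u − v)/(1 − uv/c²), taking u = β_B and v = β_A.
u' = (0.887 − 0.913) / (1 − (0.913)(0.887)) = -0.0267/0.1902 = -0.1402.
u' = -0.1402 × 3.00 × 10^8 m/s.

-4.21 × 10^7 m/s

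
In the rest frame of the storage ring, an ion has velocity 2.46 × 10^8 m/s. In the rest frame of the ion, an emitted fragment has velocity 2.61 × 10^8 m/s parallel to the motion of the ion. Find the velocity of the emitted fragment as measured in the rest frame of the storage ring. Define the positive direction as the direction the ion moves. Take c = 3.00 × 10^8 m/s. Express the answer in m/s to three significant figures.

In units of c (dividing by 3.00 × 10^8 m/s): v = 0.820, u' = 0.870.
u = (u' + v)/(1 + u'v/c²):
u = (0.870 + 0.820) / (1 + 0.870·0.820) = 1.6900/1.7134 = 0.9863
Converting back: u = 0.9863 × 3.00 × 10^8 m/s.

2.96 × 10^8 m/s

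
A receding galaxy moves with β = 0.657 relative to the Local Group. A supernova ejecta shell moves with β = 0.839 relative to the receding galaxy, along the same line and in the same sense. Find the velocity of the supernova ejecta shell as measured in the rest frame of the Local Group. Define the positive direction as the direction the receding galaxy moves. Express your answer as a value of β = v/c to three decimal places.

β = 0.964

With v = 0.657 and u' = 0.839 (in units of c),
u = (u' + v)/(1 + u'v/c²):
u = (0.839 + 0.657) / (1 + 0.839·0.657) = 1.4960/1.5512 = 0.9644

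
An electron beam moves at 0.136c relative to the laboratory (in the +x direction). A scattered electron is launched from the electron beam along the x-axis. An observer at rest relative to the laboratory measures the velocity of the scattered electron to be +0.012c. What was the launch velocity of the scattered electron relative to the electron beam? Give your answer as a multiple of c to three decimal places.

Invert the composition law: u' = (u − v)/(1 − uv/c²).
u' = (0.012 − 0.136) / (1 − (0.012)(0.136)) = -0.1240/0.9984 = -0.1242.

-0.124c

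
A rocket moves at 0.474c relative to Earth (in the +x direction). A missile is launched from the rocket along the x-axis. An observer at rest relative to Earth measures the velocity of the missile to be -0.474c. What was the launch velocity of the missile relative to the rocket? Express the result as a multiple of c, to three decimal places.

-0.774c

Invert the composition law: u' = (u − v)/(1 − uv/c²).
u' = (-0.474 − 0.474) / (1 − (-0.474)(0.474)) = -0.9480/1.2247 = -0.7741.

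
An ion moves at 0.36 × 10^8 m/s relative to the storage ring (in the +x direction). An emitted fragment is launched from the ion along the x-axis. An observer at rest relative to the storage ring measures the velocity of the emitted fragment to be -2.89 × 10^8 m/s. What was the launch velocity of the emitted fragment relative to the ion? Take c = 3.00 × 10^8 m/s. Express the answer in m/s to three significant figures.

-2.91 × 10^8 m/s

v = 0.120c, u = -0.963c.
Invert the composition law: u' = (u − v)/(1 − uv/c²).
u' = (-0.963 − 0.120) / (1 − (-0.963)(0.120)) = -1.0833/1.1156 = -0.9711.
u' = -0.9711 × 3.00 × 10^8 m/s.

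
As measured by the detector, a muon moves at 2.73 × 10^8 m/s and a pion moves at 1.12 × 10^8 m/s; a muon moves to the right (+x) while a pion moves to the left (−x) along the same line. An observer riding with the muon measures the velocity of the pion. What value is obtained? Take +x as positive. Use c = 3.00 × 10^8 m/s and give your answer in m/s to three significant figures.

β_A = 0.910, β_B = -0.373 (dividing each by c = 3.00 × 10^8 m/s).
Transform to A's frame with the inverse velocity-addition law: u' = (u − v)/(1 − uv/c²), taking u = β_B and v = β_A.
u' = (-0.373 − 0.910) / (1 − (0.910)(-0.373)) = -1.2833/1.3397 = -0.9579.
u' = -0.9579 × 3.00 × 10^8 m/s.

-2.87 × 10^8 m/s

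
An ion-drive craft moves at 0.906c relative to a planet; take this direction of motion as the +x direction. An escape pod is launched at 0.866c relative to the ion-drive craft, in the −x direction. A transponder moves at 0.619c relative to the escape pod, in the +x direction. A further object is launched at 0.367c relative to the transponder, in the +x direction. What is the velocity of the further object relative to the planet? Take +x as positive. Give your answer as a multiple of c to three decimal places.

Apply u = (u' + v)/(1 + u'v/c²) successively, working outward toward the planet.
Start: velocity of the ion-drive craft relative to the planet = 0.9060c.
Compose with the escape pod (u' = -0.866 in the ion-drive craft frame): u_1 = (-0.866 + 0.906) / (1 + (-0.866)·0.906) = 0.0400/0.2154 = 0.1857.
Compose with the transponder (u' = 0.619 in the escape pod frame): u_2 = (0.619 + 0.186) / (1 + 0.619·0.186) = 0.8047/1.1149 = 0.7217.
Compose with the further object (u' = 0.367 in the transponder frame): u_3 = (0.367 + 0.722) / (1 + 0.367·0.722) = 1.0887/1.2649 = 0.8607.

+0.861c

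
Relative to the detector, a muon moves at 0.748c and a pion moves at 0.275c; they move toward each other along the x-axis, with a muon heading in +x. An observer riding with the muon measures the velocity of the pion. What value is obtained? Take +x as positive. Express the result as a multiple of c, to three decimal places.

β_A = 0.748, β_B = -0.275.
Transform to A's frame with the inverse velocity-addition law: u' = (u − v)/(1 − uv/c²), taking u = β_B and v = β_A.
u' = (-0.275 − 0.748) / (1 − (0.748)(-0.275)) = -1.0230/1.2057 = -0.8485.

-0.848c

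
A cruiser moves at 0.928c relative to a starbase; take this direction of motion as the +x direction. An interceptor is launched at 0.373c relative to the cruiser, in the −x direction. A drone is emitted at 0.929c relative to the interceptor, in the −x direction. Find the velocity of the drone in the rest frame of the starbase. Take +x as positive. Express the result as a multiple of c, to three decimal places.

Apply u = (u' + v)/(1 + u'v/c²) successively, working outward toward the starbase.
Start: velocity of the cruiser relative to the starbase = 0.9280c.
Compose with the interceptor (u' = -0.373 in the cruiser frame): u_1 = (-0.373 + 0.928) / (1 + (-0.373)·0.928) = 0.5550/0.6539 = 0.8488.
Compose with the drone (u' = -0.929 in the interceptor frame): u_2 = (-0.929 + 0.849) / (1 + (-0.929)·0.849) = -0.0802/0.2115 = -0.3792.

-0.379c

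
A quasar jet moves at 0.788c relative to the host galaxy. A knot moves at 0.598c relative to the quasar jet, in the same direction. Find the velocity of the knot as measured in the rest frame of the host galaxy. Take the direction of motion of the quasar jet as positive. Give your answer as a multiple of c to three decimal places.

With v = 0.788 and u' = 0.598 (in units of c),
u = (u' + v)/(1 + u'v/c²):
u = (0.598 + 0.788) / (1 + 0.598·0.788) = 1.3860/1.4712 = 0.9421

0.942c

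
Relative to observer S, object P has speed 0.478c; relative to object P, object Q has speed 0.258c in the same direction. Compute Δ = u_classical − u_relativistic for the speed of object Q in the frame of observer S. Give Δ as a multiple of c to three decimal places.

Galilean: u_cl = 0.258 + 0.478 = 0.7360.
Relativistic: u_rel = (0.258 + 0.478) / (1 + 0.258·0.478) = 0.7360/1.1233 = 0.6552.
Δ = 0.7360 − 0.6552 = 0.0808.

Δ = 0.081c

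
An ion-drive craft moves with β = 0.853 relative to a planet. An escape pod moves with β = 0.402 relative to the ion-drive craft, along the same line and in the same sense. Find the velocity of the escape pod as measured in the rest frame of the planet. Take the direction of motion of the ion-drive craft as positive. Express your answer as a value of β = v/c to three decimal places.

With v = 0.853 and u' = 0.402 (in units of c),
u = (u' + v)/(1 + u'v/c²):
u = (0.402 + 0.853) / (1 + 0.402·0.853) = 1.2550/1.3429 = 0.9345

β = 0.935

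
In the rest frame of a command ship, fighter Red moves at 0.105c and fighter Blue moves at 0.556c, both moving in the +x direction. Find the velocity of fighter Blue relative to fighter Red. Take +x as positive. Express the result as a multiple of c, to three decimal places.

β_A = 0.105, β_B = 0.556.
Transform to A's frame with the inverse velocity-addition law: u' = (u − v)/(1 − uv/c²), taking u = β_B and v = β_A.
u' = (0.556 − 0.105) / (1 − (0.105)(0.556)) = 0.4510/0.9416 = 0.4790.

+0.479c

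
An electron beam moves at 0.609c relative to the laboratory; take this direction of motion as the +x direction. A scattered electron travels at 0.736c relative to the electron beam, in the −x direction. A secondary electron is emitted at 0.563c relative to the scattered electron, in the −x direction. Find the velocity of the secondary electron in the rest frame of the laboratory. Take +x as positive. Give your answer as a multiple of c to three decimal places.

-0.702c

Apply u = (u' + v)/(1 + u'v/c²) successively, working outward toward the laboratory.
Start: velocity of the electron beam relative to the laboratory = 0.6090c.
Compose with the scattered electron (u' = -0.736 in the electron beam frame): u_1 = (-0.736 + 0.609) / (1 + (-0.736)·0.609) = -0.1270/0.5518 = -0.2302.
Compose with the secondary electron (u' = -0.563 in the scattered electron frame): u_2 = (-0.563 + (-0.230)) / (1 + (-0.563)·(-0.230)) = -0.7932/1.1296 = -0.7022.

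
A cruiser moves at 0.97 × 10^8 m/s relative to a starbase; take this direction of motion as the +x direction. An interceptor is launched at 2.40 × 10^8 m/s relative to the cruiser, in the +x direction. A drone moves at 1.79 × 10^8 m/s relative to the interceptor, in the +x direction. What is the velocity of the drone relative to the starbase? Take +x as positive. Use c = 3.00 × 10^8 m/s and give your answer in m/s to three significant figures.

2.92 × 10^8 m/s

Apply u = (u' + v)/(1 + u'v/c²) successively, working outward toward the starbase.
(Dividing each given speed by c = 3.00 × 10^8 m/s to work in units of c.)
Start: velocity of the cruiser relative to the starbase = 0.3233c.
Compose with the interceptor (u' = 0.800 in the cruiser frame): u_1 = (0.800 + 0.323) / (1 + 0.800·0.323) = 1.1233/1.2587 = 0.8925.
Compose with the drone (u' = 0.597 in the interceptor frame): u_2 = (0.597 + 0.892) / (1 + 0.597·0.892) = 1.4891/1.5325 = 0.9717.
So u = 0.9717 × 3.00 × 10^8 m/s.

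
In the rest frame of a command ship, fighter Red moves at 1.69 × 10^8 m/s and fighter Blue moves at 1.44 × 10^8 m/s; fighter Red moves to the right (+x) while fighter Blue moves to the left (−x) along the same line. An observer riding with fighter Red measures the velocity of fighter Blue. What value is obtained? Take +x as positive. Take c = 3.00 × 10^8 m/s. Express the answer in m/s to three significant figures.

β_A = 0.563, β_B = -0.480 (dividing each by c = 3.00 × 10^8 m/s).
Transform to A's frame with the inverse velocity-addition law: u' = (u − v)/(1 − uv/c²), taking u = β_B and v = β_A.
u' = (-0.480 − 0.563) / (1 − (0.563)(-0.480)) = -1.0433/1.2704 = -0.8213.
u' = -0.8213 × 3.00 × 10^8 m/s.

-2.46 × 10^8 m/s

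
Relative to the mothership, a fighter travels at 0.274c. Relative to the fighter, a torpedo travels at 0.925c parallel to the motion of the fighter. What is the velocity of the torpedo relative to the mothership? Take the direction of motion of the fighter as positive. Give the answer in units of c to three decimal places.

0.957c

With v = 0.274 and u' = 0.925 (in units of c),
u = (u' + v)/(1 + u'v/c²):
u = (0.925 + 0.274) / (1 + 0.925·0.274) = 1.1990/1.2534 = 0.9566
(Galilean addition would give +1.199c, exceeding c.)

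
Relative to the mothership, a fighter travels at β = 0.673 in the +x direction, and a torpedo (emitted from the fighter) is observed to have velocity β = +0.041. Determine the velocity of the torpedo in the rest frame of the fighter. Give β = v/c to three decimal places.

Invert the composition law: u' = (u − v)/(1 − uv/c²).
u' = (0.041 − 0.673) / (1 − (0.041)(0.673)) = -0.6320/0.9724 = -0.6499.

β = -0.650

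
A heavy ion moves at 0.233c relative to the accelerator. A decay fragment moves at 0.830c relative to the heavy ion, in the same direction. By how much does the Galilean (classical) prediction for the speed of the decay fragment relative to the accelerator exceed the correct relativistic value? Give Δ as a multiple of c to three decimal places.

Δ = 0.172c

Galilean: u_cl = 0.830 + 0.233 = 1.0630.
Relativistic: u_rel = (0.830 + 0.233) / (1 + 0.830·0.233) = 1.0630/1.1934 = 0.8907.
Δ = 1.0630 − 0.8907 = 0.1723.
(The classical prediction exceeds c; the relativistic result does not.)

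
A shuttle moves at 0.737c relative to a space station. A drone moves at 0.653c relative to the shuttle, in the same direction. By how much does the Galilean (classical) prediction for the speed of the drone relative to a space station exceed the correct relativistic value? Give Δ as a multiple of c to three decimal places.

Galilean: u_cl = 0.653 + 0.737 = 1.3900.
Relativistic: u_rel = (0.653 + 0.737) / (1 + 0.653·0.737) = 1.3900/1.4813 = 0.9384.
Δ = 1.3900 − 0.9384 = 0.4516.
(The classical prediction exceeds c; the relativistic result does not.)

Δ = 0.452c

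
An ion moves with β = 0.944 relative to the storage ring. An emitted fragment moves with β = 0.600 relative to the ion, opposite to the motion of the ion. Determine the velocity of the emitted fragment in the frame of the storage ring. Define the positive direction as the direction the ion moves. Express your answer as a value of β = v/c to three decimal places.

β = +0.793

With v = 0.944 and u' = -0.600 (in units of c),
u = (u' + v)/(1 + u'v/c²):
u = (-0.600 + 0.944) / (1 + (-0.600)·0.944) = 0.3440/0.4336 = 0.7934
(Galilean addition would give +0.344c.)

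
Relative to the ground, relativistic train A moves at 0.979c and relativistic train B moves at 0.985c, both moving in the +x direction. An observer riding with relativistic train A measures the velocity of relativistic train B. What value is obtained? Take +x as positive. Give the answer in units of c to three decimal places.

+0.168c

β_A = 0.979, β_B = 0.985.
Transform to A's frame with the inverse velocity-addition law: u' = (u − v)/(1 − uv/c²), taking u = β_B and v = β_A.
u' = (0.985 − 0.979) / (1 − (0.979)(0.985)) = 0.0060/0.0357 = 0.1681.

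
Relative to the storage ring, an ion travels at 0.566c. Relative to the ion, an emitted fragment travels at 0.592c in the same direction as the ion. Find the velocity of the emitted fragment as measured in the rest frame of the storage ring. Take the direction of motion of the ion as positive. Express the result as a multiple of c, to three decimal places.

0.867c

With v = 0.566 and u' = 0.592 (in units of c),
u = (u' + v)/(1 + u'v/c²):
u = (0.592 + 0.566) / (1 + 0.592·0.566) = 1.1580/1.3351 = 0.8674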